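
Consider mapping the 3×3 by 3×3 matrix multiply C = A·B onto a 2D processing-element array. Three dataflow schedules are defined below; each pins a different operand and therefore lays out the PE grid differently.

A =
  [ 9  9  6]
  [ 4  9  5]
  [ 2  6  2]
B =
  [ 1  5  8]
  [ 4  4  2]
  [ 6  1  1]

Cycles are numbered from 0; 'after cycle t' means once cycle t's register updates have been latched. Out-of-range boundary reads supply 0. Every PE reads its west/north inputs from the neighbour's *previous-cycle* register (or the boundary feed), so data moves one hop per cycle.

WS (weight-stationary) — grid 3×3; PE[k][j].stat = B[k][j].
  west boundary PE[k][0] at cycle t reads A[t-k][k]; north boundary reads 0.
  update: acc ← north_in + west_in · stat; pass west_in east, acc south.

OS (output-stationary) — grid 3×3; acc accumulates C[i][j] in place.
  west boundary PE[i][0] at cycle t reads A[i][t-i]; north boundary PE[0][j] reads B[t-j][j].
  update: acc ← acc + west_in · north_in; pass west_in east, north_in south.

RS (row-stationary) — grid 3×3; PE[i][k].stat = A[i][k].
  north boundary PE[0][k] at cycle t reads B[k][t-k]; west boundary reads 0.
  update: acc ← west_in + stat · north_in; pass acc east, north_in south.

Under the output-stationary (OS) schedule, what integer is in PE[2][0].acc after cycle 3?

OS on a 3×3 grid — tracing PE[2][0] and its feeders:
  step 0 · PE1,0: acc=0; fwd→0 fwd↓0
  step 0 · PE2,0: acc=0; fwd→0 fwd↓0
  step 1 · PE1,0: acc=4; fwd→4 fwd↓1
  step 1 · PE2,0: acc=0; fwd→0 fwd↓0
  step 2 · PE1,0: acc=40; fwd→9 fwd↓4
  step 2 · PE2,0: acc=2; fwd→2 fwd↓1
  step 3 · PE1,0: acc=70; fwd→5 fwd↓6
  step 3 · PE2,0: acc=26; fwd→6 fwd↓4

PE[2][0].acc = 26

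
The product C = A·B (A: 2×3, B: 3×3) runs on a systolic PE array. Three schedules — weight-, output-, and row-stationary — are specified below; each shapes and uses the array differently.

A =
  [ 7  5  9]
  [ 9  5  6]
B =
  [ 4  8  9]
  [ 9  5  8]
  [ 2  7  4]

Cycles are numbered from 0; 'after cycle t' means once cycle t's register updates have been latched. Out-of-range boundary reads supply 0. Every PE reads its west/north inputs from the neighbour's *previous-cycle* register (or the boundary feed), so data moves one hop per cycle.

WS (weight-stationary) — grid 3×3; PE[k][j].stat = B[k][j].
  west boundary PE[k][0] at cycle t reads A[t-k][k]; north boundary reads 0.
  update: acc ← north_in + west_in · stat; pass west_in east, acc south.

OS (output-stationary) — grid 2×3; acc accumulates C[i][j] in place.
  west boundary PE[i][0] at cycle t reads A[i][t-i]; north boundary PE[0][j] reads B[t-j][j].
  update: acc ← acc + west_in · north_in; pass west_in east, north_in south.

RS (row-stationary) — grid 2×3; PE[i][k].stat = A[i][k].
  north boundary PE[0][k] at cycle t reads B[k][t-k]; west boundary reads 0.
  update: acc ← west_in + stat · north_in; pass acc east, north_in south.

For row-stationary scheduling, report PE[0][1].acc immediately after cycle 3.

PE[0][1].acc = 103

RS 2×3: PE[0][1] cycle-by-cycle (with neighbour feeds):
  @0  [0,0]  acc 28  |  →28  ↓4
  @0  [0,1]  acc 0  |  →0  ↓0
  @1  [0,0]  acc 56  |  →56  ↓8
  @1  [0,1]  acc 73  |  →73  ↓9
  @2  [0,0]  acc 63  |  →63  ↓9
  @2  [0,1]  acc 81  |  →81  ↓5
  @3  [0,0]  acc 0  |  →0  ↓0
  @3  [0,1]  acc 103  |  →103  ↓8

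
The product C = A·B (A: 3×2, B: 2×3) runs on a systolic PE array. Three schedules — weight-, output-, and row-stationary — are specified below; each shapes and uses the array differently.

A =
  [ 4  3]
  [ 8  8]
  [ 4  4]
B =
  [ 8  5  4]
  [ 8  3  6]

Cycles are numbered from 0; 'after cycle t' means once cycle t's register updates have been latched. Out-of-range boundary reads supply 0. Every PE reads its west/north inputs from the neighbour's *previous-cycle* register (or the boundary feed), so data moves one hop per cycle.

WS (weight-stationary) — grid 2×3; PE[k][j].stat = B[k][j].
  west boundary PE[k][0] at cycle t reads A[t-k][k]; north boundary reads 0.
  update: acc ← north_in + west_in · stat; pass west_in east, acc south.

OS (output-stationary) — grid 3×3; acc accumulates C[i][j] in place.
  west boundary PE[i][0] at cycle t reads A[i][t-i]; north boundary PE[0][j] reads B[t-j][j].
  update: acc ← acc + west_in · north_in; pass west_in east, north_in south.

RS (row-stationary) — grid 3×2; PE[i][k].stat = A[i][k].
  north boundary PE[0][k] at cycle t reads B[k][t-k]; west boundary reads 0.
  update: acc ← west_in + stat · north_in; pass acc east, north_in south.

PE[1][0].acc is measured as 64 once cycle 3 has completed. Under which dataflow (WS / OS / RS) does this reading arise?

dataflow = WS

Under WS (2×3), PE[1][0]:
  cycle 0: PE[1][0] → acc 0, east 0, south 0
  cycle 1: PE[1][0] → acc 56, east 3, south 56
  cycle 2: PE[1][0] → acc 128, east 8, south 128
  cycle 3: PE[1][0] → acc 64, east 4, south 64
Under OS (3×3), PE[1][0]:
  cycle 0: PE[1][0] → acc 0, east 0, south 0
  cycle 1: PE[1][0] → acc 64, east 8, south 8
  cycle 2: PE[1][0] → acc 128, east 8, south 8
  cycle 3: PE[1][0] → acc 128, east 0, south 0
Under RS (3×2), PE[1][0]:
  cycle 0: PE[1][0] → acc 0, east 0, south 0
  cycle 1: PE[1][0] → acc 64, east 64, south 8
  cycle 2: PE[1][0] → acc 40, east 40, south 5
  cycle 3: PE[1][0] → acc 32, east 32, south 4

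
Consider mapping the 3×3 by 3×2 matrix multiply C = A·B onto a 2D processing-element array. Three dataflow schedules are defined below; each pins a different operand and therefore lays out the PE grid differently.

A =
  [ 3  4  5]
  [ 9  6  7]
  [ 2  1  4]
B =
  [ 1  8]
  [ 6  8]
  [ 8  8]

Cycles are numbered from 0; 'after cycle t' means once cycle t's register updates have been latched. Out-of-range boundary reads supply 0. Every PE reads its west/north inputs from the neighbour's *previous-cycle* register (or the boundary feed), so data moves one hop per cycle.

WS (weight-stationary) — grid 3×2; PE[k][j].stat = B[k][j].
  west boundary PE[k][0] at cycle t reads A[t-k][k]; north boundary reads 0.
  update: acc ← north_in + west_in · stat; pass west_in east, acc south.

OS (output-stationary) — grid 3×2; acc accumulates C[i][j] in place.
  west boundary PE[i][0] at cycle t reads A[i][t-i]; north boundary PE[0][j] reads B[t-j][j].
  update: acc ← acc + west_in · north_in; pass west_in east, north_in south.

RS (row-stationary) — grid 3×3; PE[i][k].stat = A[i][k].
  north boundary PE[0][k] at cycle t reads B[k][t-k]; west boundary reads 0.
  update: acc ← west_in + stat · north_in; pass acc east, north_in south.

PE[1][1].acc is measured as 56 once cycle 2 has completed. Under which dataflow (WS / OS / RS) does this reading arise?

dataflow = WS

WS (3×2 grid), PE[1][1]:
  [0] (1,1) acc=0 (h:0 v:0)
  [1] (1,1) acc=0 (h:0 v:0)
  [2] (1,1) acc=56 (h:4 v:56)
OS (3×2 grid), PE[1][1]:
  [0] (1,1) acc=0 (h:0 v:0)
  [1] (1,1) acc=0 (h:0 v:0)
  [2] (1,1) acc=72 (h:9 v:8)
RS (3×3 grid), PE[1][1]:
  [0] (1,1) acc=0 (h:0 v:0)
  [1] (1,1) acc=0 (h:0 v:0)
  [2] (1,1) acc=45 (h:45 v:6)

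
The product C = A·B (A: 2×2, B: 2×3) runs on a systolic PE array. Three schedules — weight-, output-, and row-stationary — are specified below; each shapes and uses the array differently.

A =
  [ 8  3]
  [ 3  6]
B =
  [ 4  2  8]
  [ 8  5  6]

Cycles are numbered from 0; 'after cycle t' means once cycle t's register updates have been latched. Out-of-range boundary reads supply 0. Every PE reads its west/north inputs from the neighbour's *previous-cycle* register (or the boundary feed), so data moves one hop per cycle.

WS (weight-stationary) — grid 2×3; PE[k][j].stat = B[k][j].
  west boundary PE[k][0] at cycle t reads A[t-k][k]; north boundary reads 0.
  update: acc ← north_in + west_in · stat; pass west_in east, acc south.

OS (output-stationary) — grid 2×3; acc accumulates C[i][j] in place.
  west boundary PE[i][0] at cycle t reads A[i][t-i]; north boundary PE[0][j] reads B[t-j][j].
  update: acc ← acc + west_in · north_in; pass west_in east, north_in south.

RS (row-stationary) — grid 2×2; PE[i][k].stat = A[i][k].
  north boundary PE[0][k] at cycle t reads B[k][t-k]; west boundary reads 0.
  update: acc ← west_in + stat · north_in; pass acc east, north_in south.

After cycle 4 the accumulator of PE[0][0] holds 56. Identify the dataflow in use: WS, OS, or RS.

WS (2×3 grid), PE[0][0]:
  [0] (0,0) acc=32 (h:8 v:32)
  [1] (0,0) acc=12 (h:3 v:12)
  [2] (0,0) acc=0 (h:0 v:0)
  [3] (0,0) acc=0 (h:0 v:0)
  [4] (0,0) acc=0 (h:0 v:0)
OS (2×3 grid), PE[0][0]:
  [0] (0,0) acc=32 (h:8 v:4)
  [1] (0,0) acc=56 (h:3 v:8)
  [2] (0,0) acc=56 (h:0 v:0)
  [3] (0,0) acc=56 (h:0 v:0)
  [4] (0,0) acc=56 (h:0 v:0)
RS (2×2 grid), PE[0][0]:
  [0] (0,0) acc=32 (h:32 v:4)
  [1] (0,0) acc=16 (h:16 v:2)
  [2] (0,0) acc=64 (h:64 v:8)
  [3] (0,0) acc=0 (h:0 v:0)
  [4] (0,0) acc=0 (h:0 v:0)

dataflow = OS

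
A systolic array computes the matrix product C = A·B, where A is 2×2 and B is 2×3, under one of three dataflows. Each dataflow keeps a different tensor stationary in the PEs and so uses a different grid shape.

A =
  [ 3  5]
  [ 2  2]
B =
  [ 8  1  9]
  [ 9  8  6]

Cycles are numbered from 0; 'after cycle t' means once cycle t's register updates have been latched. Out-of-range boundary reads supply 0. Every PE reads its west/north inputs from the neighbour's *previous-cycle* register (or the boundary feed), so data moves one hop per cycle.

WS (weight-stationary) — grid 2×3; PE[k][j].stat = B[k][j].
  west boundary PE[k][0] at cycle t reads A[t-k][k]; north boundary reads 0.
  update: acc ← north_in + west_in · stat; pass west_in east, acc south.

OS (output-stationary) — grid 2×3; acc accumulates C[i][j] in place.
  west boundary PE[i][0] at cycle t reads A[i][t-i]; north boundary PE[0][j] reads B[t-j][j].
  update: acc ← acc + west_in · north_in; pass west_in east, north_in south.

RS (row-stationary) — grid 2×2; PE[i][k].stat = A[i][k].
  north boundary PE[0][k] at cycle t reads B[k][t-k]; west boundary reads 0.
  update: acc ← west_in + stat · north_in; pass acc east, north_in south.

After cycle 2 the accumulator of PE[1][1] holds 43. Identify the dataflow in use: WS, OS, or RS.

— WS: 2×3; PE[1][1] trace:
  t=0 PE[1][1]: acc=0 h=0 v=0
  t=1 PE[1][1]: acc=0 h=0 v=0
  t=2 PE[1][1]: acc=43 h=5 v=43
— OS: 2×3; PE[1][1] trace:
  t=0 PE[1][1]: acc=0 h=0 v=0
  t=1 PE[1][1]: acc=0 h=0 v=0
  t=2 PE[1][1]: acc=2 h=2 v=1
— RS: 2×2; PE[1][1] trace:
  t=0 PE[1][1]: acc=0 h=0 v=0
  t=1 PE[1][1]: acc=0 h=0 v=0
  t=2 PE[1][1]: acc=34 h=34 v=9

dataflow = WS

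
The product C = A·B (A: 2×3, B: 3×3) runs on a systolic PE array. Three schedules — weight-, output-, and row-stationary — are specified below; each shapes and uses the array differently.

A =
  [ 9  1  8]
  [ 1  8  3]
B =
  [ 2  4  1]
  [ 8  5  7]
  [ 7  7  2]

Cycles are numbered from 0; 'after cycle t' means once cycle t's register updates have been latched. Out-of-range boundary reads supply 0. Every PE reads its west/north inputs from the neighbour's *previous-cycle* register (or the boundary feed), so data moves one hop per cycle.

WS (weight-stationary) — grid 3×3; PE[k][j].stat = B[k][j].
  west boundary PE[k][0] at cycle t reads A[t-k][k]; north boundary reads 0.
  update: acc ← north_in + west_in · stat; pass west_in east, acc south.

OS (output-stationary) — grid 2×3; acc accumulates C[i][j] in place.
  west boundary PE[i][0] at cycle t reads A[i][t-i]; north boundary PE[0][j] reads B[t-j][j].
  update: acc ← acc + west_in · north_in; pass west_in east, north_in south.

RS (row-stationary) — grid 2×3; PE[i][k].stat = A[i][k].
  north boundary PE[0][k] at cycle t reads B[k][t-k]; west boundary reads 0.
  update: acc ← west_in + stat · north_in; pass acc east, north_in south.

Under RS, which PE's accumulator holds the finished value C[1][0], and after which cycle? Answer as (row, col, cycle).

RS — PE[1][2] is where C[1][0] collects:
  cycle 0: PE[1][2] → acc 0, east 0, south 0
  cycle 1: PE[1][2] → acc 0, east 0, south 0
  cycle 2: PE[1][2] → acc 0, east 0, south 0
  cycle 3: PE[1][2] → acc 87, east 87, south 7

(row, col, cycle) = (1, 2, 3)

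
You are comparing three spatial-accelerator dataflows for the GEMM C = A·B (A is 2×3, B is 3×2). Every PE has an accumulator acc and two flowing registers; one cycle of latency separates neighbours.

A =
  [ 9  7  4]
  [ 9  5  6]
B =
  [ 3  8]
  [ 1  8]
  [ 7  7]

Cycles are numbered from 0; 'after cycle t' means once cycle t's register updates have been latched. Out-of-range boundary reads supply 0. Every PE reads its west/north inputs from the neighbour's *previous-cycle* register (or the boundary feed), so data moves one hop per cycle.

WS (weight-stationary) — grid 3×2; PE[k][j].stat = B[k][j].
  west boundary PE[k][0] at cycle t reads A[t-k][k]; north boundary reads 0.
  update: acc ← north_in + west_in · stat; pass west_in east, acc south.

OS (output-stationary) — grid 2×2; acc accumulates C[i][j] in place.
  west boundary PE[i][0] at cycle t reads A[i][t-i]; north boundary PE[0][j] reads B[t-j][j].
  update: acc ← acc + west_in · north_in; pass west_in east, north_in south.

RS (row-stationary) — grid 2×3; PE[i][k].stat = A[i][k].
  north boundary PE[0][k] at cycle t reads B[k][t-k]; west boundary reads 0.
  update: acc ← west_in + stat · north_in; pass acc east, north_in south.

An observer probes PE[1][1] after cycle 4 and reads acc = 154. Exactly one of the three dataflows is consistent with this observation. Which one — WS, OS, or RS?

Under WS (3×2), PE[1][1]:
  c0 r1c1: 0 / 0 / 0
  c1 r1c1: 0 / 0 / 0
  c2 r1c1: 128 / 7 / 128
  c3 r1c1: 112 / 5 / 112
  c4 r1c1: 0 / 0 / 0
Under OS (2×2), PE[1][1]:
  c0 r1c1: 0 / 0 / 0
  c1 r1c1: 0 / 0 / 0
  c2 r1c1: 72 / 9 / 8
  c3 r1c1: 112 / 5 / 8
  c4 r1c1: 154 / 6 / 7
Under RS (2×3), PE[1][1]:
  c0 r1c1: 0 / 0 / 0
  c1 r1c1: 0 / 0 / 0
  c2 r1c1: 32 / 32 / 1
  c3 r1c1: 112 / 112 / 8
  c4 r1c1: 0 / 0 / 0

dataflow = OS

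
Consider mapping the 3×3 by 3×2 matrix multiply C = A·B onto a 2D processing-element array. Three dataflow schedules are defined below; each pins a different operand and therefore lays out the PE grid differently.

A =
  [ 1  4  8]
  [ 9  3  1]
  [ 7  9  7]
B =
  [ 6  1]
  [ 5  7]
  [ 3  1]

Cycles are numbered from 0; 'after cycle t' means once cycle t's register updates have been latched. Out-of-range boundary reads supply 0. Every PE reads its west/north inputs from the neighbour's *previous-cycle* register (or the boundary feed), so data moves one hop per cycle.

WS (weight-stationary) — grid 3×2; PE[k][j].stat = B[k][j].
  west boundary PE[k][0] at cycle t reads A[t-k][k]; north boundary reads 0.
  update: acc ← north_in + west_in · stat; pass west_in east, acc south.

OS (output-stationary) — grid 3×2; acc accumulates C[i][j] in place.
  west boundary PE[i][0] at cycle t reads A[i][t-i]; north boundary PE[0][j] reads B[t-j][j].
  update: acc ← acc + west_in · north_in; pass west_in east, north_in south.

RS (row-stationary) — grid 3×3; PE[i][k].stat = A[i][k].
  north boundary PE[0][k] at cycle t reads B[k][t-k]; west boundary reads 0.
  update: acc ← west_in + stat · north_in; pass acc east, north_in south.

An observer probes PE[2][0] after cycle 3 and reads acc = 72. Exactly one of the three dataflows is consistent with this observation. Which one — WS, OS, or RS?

dataflow = WS

Under WS (3×2), PE[2][0]:
  cycle 0: PE[2][0] → acc 0, east 0, south 0
  cycle 1: PE[2][0] → acc 0, east 0, south 0
  cycle 2: PE[2][0] → acc 50, east 8, south 50
  cycle 3: PE[2][0] → acc 72, east 1, south 72
Under OS (3×2), PE[2][0]:
  cycle 0: PE[2][0] → acc 0, east 0, south 0
  cycle 1: PE[2][0] → acc 0, east 0, south 0
  cycle 2: PE[2][0] → acc 42, east 7, south 6
  cycle 3: PE[2][0] → acc 87, east 9, south 5
Under RS (3×3), PE[2][0]:
  cycle 0: PE[2][0] → acc 0, east 0, south 0
  cycle 1: PE[2][0] → acc 0, east 0, south 0
  cycle 2: PE[2][0] → acc 42, east 42, south 6
  cycle 3: PE[2][0] → acc 7, east 7, south 1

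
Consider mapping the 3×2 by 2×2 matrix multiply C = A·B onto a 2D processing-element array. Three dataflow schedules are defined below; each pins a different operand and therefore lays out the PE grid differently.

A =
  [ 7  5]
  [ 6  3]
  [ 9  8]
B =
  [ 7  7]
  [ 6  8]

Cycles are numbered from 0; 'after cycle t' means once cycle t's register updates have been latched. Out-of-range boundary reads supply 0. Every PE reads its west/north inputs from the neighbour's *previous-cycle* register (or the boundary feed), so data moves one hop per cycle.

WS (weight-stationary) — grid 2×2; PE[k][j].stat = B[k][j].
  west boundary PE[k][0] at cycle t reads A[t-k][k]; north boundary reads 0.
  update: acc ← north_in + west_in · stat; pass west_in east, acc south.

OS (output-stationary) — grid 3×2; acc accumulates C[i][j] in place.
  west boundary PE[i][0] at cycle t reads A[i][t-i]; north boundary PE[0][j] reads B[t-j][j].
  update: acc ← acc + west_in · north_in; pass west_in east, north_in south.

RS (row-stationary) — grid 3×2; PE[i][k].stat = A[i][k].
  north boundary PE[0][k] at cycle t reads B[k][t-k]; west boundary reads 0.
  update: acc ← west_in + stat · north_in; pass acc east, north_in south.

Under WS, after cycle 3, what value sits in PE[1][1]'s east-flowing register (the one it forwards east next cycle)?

register = 3

WS on a 2×2 grid — tracing PE[1][1] and its feeders:
  0: (0,1).acc=0  regs=<0,0>
  0: (1,0).acc=0  regs=<0,0>
  0: (1,1).acc=0  regs=<0,0>
  1: (0,1).acc=49  regs=<7,49>
  1: (1,0).acc=79  regs=<5,79>
  1: (1,1).acc=0  regs=<0,0>
  2: (0,1).acc=42  regs=<6,42>
  2: (1,0).acc=60  regs=<3,60>
  2: (1,1).acc=89  regs=<5,89>
  3: (0,1).acc=63  regs=<9,63>
  3: (1,0).acc=111  regs=<8,111>
  3: (1,1).acc=66  regs=<3,66>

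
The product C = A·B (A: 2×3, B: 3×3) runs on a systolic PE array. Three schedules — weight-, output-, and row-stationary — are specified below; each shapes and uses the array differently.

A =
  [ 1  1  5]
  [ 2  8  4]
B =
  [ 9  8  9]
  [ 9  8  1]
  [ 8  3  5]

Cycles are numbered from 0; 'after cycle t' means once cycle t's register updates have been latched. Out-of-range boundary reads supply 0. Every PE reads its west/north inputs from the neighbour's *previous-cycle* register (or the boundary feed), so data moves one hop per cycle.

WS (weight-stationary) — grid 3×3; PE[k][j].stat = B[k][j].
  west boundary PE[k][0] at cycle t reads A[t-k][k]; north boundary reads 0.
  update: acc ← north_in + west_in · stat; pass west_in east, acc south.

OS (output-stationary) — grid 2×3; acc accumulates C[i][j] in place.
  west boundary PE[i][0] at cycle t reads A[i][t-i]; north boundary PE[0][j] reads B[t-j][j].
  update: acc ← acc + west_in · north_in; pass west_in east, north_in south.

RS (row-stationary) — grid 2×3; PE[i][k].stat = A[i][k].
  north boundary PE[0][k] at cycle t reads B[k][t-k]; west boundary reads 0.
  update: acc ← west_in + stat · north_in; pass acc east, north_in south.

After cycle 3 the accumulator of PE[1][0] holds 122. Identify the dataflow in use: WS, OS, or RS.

WS (3×3 grid), PE[1][0]:
  step 0 · PE1,0: acc=0; fwd→0 fwd↓0
  step 1 · PE1,0: acc=18; fwd→1 fwd↓18
  step 2 · PE1,0: acc=90; fwd→8 fwd↓90
  step 3 · PE1,0: acc=0; fwd→0 fwd↓0
OS (2×3 grid), PE[1][0]:
  step 0 · PE1,0: acc=0; fwd→0 fwd↓0
  step 1 · PE1,0: acc=18; fwd→2 fwd↓9
  step 2 · PE1,0: acc=90; fwd→8 fwd↓9
  step 3 · PE1,0: acc=122; fwd→4 fwd↓8
RS (2×3 grid), PE[1][0]:
  step 0 · PE1,0: acc=0; fwd→0 fwd↓0
  step 1 · PE1,0: acc=18; fwd→18 fwd↓9
  step 2 · PE1,0: acc=16; fwd→16 fwd↓8
  step 3 · PE1,0: acc=18; fwd→18 fwd↓9

dataflow = OS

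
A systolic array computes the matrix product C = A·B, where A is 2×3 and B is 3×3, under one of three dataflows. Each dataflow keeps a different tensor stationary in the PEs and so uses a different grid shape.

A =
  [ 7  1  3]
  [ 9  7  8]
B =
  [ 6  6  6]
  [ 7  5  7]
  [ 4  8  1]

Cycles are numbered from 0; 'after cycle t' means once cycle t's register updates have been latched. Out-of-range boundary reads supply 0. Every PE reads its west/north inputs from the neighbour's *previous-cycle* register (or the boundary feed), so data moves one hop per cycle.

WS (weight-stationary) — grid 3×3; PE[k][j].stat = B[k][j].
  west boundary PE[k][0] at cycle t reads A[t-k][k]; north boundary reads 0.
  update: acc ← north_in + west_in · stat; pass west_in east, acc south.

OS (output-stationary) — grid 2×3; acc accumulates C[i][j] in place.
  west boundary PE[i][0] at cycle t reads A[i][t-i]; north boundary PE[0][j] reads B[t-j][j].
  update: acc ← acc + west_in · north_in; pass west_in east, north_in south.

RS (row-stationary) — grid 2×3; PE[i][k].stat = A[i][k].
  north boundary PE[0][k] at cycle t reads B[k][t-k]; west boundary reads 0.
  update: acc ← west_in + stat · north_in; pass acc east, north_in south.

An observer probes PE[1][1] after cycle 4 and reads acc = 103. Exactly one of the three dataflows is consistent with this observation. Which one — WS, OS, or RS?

dataflow = RS

— WS: 3×3; PE[1][1] trace:
  @0  [1,1]  acc 0  |  →0  ↓0
  @1  [1,1]  acc 0  |  →0  ↓0
  @2  [1,1]  acc 47  |  →1  ↓47
  @3  [1,1]  acc 89  |  →7  ↓89
  @4  [1,1]  acc 0  |  →0  ↓0
— OS: 2×3; PE[1][1] trace:
  @0  [1,1]  acc 0  |  →0  ↓0
  @1  [1,1]  acc 0  |  →0  ↓0
  @2  [1,1]  acc 54  |  →9  ↓6
  @3  [1,1]  acc 89  |  →7  ↓5
  @4  [1,1]  acc 153  |  →8  ↓8
— RS: 2×3; PE[1][1] trace:
  @0  [1,1]  acc 0  |  →0  ↓0
  @1  [1,1]  acc 0  |  →0  ↓0
  @2  [1,1]  acc 103  |  →103  ↓7
  @3  [1,1]  acc 89  |  →89  ↓5
  @4  [1,1]  acc 103  |  →103  ↓7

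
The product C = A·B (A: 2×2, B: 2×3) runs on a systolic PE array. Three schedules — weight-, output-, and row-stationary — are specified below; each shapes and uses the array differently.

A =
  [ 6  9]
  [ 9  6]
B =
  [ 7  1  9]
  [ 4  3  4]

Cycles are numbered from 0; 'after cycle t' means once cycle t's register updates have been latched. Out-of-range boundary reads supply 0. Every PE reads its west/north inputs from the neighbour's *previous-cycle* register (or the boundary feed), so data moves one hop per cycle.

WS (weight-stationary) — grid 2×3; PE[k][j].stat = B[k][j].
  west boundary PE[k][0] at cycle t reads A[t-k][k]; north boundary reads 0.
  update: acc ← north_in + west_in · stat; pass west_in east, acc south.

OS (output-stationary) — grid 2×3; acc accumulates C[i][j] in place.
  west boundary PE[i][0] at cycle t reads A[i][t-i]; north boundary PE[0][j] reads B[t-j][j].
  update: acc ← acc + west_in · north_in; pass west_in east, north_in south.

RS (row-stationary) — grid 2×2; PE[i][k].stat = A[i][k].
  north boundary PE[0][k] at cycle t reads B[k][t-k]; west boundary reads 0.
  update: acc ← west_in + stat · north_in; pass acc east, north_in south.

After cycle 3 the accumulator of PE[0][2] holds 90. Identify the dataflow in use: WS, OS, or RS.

dataflow = OS

WS [2×3] PE[0][2] across cycles:
  c0 r0c2: 0 / 0 / 0
  c1 r0c2: 0 / 0 / 0
  c2 r0c2: 54 / 6 / 54
  c3 r0c2: 81 / 9 / 81
OS [2×3] PE[0][2] across cycles:
  c0 r0c2: 0 / 0 / 0
  c1 r0c2: 0 / 0 / 0
  c2 r0c2: 54 / 6 / 9
  c3 r0c2: 90 / 9 / 4
— RS: 2×2 array has no PE[0][2].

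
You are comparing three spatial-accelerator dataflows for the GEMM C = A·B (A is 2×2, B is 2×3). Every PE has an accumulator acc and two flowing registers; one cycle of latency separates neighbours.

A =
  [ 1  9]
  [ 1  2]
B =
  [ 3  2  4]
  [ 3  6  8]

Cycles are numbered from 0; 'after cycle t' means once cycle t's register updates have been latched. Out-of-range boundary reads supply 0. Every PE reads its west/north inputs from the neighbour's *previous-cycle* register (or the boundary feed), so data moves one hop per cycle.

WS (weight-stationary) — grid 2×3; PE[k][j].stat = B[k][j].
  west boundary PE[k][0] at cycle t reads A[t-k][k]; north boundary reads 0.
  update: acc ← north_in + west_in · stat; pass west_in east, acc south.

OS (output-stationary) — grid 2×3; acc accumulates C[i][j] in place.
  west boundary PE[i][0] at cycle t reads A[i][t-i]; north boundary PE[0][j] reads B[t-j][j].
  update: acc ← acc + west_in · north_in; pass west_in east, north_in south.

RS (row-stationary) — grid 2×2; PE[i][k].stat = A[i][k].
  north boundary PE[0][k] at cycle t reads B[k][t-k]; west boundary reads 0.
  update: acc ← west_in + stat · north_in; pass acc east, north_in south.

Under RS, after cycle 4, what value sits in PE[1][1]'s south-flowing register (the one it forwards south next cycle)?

Tracing RS — 2×2 array, target PE[1][1]:
  cycle 0: PE[0][1] → acc 0, east 0, south 0
  cycle 0: PE[1][0] → acc 0, east 0, south 0
  cycle 0: PE[1][1] → acc 0, east 0, south 0
  cycle 1: PE[0][1] → acc 30, east 30, south 3
  cycle 1: PE[1][0] → acc 3, east 3, south 3
  cycle 1: PE[1][1] → acc 0, east 0, south 0
  cycle 2: PE[0][1] → acc 56, east 56, south 6
  cycle 2: PE[1][0] → acc 2, east 2, south 2
  cycle 2: PE[1][1] → acc 9, east 9, south 3
  cycle 3: PE[0][1] → acc 76, east 76, south 8
  cycle 3: PE[1][0] → acc 4, east 4, south 4
  cycle 3: PE[1][1] → acc 14, east 14, south 6
  cycle 4: PE[0][1] → acc 0, east 0, south 0
  cycle 4: PE[1][0] → acc 0, east 0, south 0
  cycle 4: PE[1][1] → acc 20, east 20, south 8

register = 8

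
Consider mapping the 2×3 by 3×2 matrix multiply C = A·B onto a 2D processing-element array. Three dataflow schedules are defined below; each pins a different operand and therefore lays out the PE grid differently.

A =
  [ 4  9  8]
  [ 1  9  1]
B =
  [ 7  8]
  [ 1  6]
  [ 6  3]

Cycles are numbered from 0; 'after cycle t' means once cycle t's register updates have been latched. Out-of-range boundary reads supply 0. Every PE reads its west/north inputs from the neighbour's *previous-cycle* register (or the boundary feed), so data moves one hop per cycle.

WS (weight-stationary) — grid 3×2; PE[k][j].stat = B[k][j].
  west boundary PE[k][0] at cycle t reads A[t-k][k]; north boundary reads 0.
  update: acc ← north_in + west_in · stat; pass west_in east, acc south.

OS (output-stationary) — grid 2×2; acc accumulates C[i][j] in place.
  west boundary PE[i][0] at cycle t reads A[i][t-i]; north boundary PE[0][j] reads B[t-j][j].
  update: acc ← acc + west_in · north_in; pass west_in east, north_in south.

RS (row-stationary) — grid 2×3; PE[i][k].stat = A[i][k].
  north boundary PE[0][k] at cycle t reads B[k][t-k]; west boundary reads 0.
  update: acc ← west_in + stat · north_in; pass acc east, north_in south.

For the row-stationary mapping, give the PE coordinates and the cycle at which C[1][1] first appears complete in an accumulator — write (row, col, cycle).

(row, col, cycle) = (1, 2, 4)

Under RS, C[1][1] lands at PE[1][2]:
  0: (1,2).acc=0  regs=<0,0>
  1: (1,2).acc=0  regs=<0,0>
  2: (1,2).acc=0  regs=<0,0>
  3: (1,2).acc=22  regs=<22,6>
  4: (1,2).acc=65  regs=<65,3>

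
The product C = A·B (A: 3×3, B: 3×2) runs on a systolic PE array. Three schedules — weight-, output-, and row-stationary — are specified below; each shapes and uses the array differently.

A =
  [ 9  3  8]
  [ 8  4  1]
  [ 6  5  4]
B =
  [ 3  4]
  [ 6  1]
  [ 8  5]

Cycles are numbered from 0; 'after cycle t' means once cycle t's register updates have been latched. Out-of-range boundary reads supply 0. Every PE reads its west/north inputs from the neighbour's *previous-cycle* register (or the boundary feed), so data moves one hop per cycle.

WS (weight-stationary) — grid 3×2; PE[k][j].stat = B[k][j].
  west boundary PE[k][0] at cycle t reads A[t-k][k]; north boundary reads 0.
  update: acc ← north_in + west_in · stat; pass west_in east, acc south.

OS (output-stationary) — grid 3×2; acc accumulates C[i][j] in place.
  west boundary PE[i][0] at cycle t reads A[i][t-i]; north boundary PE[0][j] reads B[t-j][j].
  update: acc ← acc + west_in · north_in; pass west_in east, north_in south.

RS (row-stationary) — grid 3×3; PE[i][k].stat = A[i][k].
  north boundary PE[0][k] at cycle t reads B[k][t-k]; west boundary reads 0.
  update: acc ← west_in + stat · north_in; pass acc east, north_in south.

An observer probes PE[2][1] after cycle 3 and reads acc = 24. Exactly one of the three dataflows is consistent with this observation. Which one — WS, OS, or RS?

Under WS (3×2), PE[2][1]:
  0: (2,1).acc=0  regs=<0,0>
  1: (2,1).acc=0  regs=<0,0>
  2: (2,1).acc=0  regs=<0,0>
  3: (2,1).acc=79  regs=<8,79>
Under OS (3×2), PE[2][1]:
  0: (2,1).acc=0  regs=<0,0>
  1: (2,1).acc=0  regs=<0,0>
  2: (2,1).acc=0  regs=<0,0>
  3: (2,1).acc=24  regs=<6,4>
Under RS (3×3), PE[2][1]:
  0: (2,1).acc=0  regs=<0,0>
  1: (2,1).acc=0  regs=<0,0>
  2: (2,1).acc=0  regs=<0,0>
  3: (2,1).acc=48  regs=<48,6>

dataflow = OS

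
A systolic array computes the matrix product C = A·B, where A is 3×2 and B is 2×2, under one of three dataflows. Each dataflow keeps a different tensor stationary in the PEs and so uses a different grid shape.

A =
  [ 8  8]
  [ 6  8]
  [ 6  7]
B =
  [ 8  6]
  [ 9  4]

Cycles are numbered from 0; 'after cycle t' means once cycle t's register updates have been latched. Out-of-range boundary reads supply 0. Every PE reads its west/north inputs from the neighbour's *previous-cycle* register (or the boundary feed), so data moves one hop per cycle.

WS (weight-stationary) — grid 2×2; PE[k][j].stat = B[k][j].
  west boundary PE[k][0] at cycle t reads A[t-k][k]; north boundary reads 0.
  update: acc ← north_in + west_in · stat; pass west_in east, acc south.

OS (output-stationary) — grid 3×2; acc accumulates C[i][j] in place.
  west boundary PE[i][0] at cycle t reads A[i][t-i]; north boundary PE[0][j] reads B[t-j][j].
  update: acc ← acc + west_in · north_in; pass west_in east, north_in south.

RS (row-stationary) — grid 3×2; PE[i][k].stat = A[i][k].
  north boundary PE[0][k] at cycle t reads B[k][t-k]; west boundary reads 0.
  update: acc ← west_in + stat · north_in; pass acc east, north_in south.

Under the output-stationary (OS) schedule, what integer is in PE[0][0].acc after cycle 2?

Tracing OS — 3×2 array, target PE[0][0]:
  step 0 · PE0,0: acc=64; fwd→8 fwd↓8
  step 1 · PE0,0: acc=136; fwd→8 fwd↓9
  step 2 · PE0,0: acc=136; fwd→0 fwd↓0

PE[0][0].acc = 136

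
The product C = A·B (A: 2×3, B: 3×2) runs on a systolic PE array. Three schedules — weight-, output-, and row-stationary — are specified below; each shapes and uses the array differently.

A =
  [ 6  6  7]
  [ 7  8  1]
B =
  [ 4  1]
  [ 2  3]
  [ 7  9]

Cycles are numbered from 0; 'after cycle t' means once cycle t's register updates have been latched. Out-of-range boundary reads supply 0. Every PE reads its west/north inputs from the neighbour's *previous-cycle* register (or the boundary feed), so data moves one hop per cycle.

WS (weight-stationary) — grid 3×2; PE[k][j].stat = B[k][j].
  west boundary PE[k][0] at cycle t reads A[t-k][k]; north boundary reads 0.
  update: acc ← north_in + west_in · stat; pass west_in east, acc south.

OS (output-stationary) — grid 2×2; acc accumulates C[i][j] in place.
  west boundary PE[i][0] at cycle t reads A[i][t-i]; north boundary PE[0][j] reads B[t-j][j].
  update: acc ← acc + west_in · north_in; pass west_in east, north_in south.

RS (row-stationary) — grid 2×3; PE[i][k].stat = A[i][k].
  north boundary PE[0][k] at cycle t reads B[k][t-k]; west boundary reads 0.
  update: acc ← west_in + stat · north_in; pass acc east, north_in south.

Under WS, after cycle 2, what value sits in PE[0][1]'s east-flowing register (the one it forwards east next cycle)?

register = 7

WS on a 3×2 grid — tracing PE[0][1] and its feeders:
  after 0 — PE[0][0] acc=24, pass-E 6, pass-S 24
  after 0 — PE[0][1] acc=0, pass-E 0, pass-S 0
  after 1 — PE[0][0] acc=28, pass-E 7, pass-S 28
  after 1 — PE[0][1] acc=6, pass-E 6, pass-S 6
  after 2 — PE[0][0] acc=0, pass-E 0, pass-S 0
  after 2 — PE[0][1] acc=7, pass-E 7, pass-S 7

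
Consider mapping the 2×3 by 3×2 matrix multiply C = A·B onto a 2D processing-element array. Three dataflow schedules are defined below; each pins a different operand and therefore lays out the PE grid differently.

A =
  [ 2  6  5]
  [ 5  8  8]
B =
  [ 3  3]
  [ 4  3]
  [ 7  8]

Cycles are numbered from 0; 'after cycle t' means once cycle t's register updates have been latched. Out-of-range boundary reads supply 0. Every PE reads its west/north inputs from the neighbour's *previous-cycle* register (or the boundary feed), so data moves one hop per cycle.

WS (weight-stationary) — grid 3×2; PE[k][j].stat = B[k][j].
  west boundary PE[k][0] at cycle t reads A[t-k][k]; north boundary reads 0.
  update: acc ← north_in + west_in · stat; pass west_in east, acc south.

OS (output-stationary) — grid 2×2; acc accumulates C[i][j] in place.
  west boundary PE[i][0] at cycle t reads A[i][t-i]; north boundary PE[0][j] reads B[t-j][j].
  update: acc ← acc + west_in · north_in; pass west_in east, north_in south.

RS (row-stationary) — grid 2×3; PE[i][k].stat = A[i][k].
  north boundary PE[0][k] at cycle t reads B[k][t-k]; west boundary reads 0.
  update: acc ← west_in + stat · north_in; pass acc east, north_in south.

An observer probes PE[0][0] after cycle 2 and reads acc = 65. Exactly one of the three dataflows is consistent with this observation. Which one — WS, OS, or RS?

dataflow = OS

WS [3×2] PE[0][0] across cycles:
  0: (0,0).acc=6  regs=<2,6>
  1: (0,0).acc=15  regs=<5,15>
  2: (0,0).acc=0  regs=<0,0>
OS [2×2] PE[0][0] across cycles:
  0: (0,0).acc=6  regs=<2,3>
  1: (0,0).acc=30  regs=<6,4>
  2: (0,0).acc=65  regs=<5,7>
RS [2×3] PE[0][0] across cycles:
  0: (0,0).acc=6  regs=<6,3>
  1: (0,0).acc=6  regs=<6,3>
  2: (0,0).acc=0  regs=<0,0>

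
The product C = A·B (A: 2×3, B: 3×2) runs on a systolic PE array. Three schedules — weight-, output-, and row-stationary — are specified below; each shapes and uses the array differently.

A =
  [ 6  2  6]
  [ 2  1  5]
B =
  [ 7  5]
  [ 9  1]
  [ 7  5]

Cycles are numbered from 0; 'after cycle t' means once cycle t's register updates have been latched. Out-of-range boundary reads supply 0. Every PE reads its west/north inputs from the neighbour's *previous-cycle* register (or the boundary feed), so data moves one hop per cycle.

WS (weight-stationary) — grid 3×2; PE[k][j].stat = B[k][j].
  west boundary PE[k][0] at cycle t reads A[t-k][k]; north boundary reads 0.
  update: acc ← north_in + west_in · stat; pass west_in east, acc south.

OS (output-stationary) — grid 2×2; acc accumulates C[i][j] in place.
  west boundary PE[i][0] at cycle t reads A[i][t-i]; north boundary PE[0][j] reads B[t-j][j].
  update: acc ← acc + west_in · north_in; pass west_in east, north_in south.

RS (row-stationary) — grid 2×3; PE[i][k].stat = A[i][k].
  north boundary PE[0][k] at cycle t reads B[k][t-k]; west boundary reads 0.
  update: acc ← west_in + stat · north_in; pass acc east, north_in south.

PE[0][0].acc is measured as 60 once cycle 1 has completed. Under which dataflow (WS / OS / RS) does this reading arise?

Under WS (3×2), PE[0][0]:
  0: (0,0).acc=42  regs=<6,42>
  1: (0,0).acc=14  regs=<2,14>
Under OS (2×2), PE[0][0]:
  0: (0,0).acc=42  regs=<6,7>
  1: (0,0).acc=60  regs=<2,9>
Under RS (2×3), PE[0][0]:
  0: (0,0).acc=42  regs=<42,7>
  1: (0,0).acc=30  regs=<30,5>

dataflow = OS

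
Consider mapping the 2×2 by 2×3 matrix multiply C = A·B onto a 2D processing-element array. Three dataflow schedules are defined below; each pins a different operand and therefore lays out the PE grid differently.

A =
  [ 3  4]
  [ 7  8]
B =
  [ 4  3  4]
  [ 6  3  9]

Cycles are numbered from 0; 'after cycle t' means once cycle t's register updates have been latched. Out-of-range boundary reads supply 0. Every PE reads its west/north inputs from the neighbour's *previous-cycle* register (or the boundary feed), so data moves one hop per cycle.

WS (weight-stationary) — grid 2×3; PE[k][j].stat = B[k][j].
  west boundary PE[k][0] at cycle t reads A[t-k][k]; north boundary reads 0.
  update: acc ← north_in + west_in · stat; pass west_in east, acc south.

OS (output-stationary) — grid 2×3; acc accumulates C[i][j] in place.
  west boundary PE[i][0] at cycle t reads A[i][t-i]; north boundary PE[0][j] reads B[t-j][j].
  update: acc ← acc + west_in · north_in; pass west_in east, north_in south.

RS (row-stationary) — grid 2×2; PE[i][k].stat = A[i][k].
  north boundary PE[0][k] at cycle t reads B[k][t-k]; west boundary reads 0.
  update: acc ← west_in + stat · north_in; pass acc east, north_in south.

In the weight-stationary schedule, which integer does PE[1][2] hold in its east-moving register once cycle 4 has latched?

register = 8

Tracing WS — 2×3 array, target PE[1][2]:
  after 0 — PE[0][2] acc=0, pass-E 0, pass-S 0
  after 0 — PE[1][1] acc=0, pass-E 0, pass-S 0
  after 0 — PE[1][2] acc=0, pass-E 0, pass-S 0
  after 1 — PE[0][2] acc=0, pass-E 0, pass-S 0
  after 1 — PE[1][1] acc=0, pass-E 0, pass-S 0
  after 1 — PE[1][2] acc=0, pass-E 0, pass-S 0
  after 2 — PE[0][2] acc=12, pass-E 3, pass-S 12
  after 2 — PE[1][1] acc=21, pass-E 4, pass-S 21
  after 2 — PE[1][2] acc=0, pass-E 0, pass-S 0
  after 3 — PE[0][2] acc=28, pass-E 7, pass-S 28
  after 3 — PE[1][1] acc=45, pass-E 8, pass-S 45
  after 3 — PE[1][2] acc=48, pass-E 4, pass-S 48
  after 4 — PE[0][2] acc=0, pass-E 0, pass-S 0
  after 4 — PE[1][1] acc=0, pass-E 0, pass-S 0
  after 4 — PE[1][2] acc=100, pass-E 8, pass-S 100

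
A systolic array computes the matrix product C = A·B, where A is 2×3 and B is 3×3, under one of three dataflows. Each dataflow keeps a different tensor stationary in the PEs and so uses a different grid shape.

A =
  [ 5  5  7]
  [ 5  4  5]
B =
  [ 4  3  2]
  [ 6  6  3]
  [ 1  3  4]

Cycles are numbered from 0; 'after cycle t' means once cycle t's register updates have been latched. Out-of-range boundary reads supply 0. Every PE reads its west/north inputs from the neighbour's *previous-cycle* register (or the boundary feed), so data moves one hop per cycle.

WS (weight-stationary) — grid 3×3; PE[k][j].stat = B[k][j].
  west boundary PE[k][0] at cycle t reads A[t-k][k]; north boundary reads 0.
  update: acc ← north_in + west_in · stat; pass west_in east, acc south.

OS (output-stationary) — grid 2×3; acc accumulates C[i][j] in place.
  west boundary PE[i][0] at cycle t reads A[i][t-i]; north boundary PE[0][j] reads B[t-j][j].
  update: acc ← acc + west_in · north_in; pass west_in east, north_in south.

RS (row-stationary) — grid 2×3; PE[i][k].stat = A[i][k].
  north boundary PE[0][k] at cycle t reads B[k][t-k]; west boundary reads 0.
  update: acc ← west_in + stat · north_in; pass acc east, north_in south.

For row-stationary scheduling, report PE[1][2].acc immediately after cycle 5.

PE[1][2].acc = 42

RS on a 2×3 grid — tracing PE[1][2] and its feeders:
  c0 r0c2: 0 / 0 / 0
  c0 r1c1: 0 / 0 / 0
  c0 r1c2: 0 / 0 / 0
  c1 r0c2: 0 / 0 / 0
  c1 r1c1: 0 / 0 / 0
  c1 r1c2: 0 / 0 / 0
  c2 r0c2: 57 / 57 / 1
  c2 r1c1: 44 / 44 / 6
  c2 r1c2: 0 / 0 / 0
  c3 r0c2: 66 / 66 / 3
  c3 r1c1: 39 / 39 / 6
  c3 r1c2: 49 / 49 / 1
  c4 r0c2: 53 / 53 / 4
  c4 r1c1: 22 / 22 / 3
  c4 r1c2: 54 / 54 / 3
  c5 r0c2: 0 / 0 / 0
  c5 r1c1: 0 / 0 / 0
  c5 r1c2: 42 / 42 / 4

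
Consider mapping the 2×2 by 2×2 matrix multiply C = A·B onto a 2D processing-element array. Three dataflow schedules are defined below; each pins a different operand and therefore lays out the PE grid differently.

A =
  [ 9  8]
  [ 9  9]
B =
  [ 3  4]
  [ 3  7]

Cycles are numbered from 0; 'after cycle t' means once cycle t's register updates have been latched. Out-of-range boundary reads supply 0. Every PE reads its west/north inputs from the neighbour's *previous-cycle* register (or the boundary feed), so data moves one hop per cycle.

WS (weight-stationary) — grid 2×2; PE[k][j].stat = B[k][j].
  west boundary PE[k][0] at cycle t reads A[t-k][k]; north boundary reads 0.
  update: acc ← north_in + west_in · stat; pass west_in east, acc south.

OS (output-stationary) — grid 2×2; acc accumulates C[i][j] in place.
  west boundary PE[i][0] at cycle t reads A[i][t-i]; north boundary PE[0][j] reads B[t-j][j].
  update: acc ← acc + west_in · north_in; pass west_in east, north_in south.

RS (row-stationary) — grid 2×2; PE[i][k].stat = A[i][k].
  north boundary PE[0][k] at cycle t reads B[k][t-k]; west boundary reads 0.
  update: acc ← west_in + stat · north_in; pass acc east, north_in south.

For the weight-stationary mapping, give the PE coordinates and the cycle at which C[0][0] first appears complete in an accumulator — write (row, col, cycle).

WS: C[0][0] accumulates in PE[1][0]:
  t=0 PE[1][0]: acc=0 h=0 v=0
  t=1 PE[1][0]: acc=51 h=8 v=51

(row, col, cycle) = (1, 0, 1)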